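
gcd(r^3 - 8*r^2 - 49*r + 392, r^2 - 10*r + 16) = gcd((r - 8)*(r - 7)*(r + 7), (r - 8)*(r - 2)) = r - 8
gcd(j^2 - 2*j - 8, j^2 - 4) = j + 2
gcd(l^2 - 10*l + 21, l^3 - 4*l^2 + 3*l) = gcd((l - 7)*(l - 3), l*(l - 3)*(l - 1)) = l - 3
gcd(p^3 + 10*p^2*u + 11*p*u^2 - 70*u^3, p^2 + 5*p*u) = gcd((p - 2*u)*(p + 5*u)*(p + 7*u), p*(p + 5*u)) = p + 5*u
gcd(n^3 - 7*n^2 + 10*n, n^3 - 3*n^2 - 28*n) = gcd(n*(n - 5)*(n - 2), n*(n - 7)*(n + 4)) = n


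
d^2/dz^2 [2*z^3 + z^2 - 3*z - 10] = 12*z + 2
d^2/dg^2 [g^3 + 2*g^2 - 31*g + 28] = 6*g + 4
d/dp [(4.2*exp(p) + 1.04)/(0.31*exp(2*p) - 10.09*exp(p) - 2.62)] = (-(0.62*exp(p) - 10.09)*(4.2*exp(p) + 1.04) + 1.302*exp(2*p) - 42.378*exp(p) - 11.004)*exp(p)/(-0.31*exp(2*p) + 10.09*exp(p) + 2.62)^2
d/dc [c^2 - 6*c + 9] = 2*c - 6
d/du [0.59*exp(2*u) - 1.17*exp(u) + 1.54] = (1.18*exp(u) - 1.17)*exp(u)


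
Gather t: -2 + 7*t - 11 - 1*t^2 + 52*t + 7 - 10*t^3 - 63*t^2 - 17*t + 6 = -10*t^3 - 64*t^2 + 42*t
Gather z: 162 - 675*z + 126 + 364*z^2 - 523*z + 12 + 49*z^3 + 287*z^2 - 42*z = 49*z^3 + 651*z^2 - 1240*z + 300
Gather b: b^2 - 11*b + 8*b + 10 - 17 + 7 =b^2 - 3*b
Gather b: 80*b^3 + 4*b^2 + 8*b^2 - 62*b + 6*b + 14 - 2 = 80*b^3 + 12*b^2 - 56*b + 12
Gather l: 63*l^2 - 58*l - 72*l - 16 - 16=63*l^2 - 130*l - 32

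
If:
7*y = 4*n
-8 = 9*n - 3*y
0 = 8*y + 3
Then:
No Solution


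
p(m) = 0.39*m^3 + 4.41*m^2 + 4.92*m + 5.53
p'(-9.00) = 20.31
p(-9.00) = 34.15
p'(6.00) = 99.96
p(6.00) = 278.05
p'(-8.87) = 18.74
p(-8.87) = 36.69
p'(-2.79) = -10.58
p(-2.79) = 17.66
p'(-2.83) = -10.67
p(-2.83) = 18.09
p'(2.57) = 35.32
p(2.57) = 53.92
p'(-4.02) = -11.63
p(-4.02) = 31.68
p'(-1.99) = -8.00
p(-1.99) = 10.13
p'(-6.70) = -1.65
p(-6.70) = 53.23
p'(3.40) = 48.43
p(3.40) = 88.57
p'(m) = 1.17*m^2 + 8.82*m + 4.92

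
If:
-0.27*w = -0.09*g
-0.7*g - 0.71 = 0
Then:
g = -1.01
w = -0.34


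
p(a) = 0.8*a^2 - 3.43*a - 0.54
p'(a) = 1.6*a - 3.43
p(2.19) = -4.21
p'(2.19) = 0.07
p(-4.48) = 30.88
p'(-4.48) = -10.60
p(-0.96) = 3.49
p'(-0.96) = -4.97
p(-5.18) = 38.69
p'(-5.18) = -11.72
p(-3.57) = 21.90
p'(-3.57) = -9.14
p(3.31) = -3.13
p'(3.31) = 1.87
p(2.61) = -4.04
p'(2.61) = 0.75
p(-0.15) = -0.01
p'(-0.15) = -3.67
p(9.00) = 33.39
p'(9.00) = 10.97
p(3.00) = -3.63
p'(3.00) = 1.37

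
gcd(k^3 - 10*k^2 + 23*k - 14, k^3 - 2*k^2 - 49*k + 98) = k^2 - 9*k + 14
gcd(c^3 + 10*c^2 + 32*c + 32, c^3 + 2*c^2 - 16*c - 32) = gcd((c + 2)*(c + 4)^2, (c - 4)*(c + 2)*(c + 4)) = c^2 + 6*c + 8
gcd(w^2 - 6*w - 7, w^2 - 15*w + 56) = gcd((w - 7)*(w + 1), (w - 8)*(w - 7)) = w - 7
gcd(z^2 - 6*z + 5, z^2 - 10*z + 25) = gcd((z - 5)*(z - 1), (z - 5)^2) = z - 5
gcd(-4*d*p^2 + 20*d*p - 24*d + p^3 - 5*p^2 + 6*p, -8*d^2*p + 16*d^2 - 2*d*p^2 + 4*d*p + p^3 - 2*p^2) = -4*d*p + 8*d + p^2 - 2*p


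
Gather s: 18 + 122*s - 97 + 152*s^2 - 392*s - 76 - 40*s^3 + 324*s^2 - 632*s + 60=-40*s^3 + 476*s^2 - 902*s - 95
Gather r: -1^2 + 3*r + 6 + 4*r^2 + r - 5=4*r^2 + 4*r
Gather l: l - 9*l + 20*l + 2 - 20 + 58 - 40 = 12*l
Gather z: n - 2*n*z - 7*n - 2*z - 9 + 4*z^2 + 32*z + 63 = -6*n + 4*z^2 + z*(30 - 2*n) + 54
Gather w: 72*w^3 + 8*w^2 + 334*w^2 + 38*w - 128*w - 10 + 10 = 72*w^3 + 342*w^2 - 90*w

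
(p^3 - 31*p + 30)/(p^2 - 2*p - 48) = (p^2 - 6*p + 5)/(p - 8)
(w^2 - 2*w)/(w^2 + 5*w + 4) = w*(w - 2)/(w^2 + 5*w + 4)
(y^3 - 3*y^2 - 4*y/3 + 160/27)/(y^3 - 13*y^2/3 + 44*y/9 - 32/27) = (9*y^2 - 3*y - 20)/(9*y^2 - 15*y + 4)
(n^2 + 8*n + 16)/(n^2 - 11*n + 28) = (n^2 + 8*n + 16)/(n^2 - 11*n + 28)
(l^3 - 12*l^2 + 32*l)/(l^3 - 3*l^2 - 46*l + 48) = l*(l - 4)/(l^2 + 5*l - 6)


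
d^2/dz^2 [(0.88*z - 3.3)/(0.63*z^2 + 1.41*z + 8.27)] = ((1.6764 - 3.3264*z)*(0.63*z^2 + 1.41*z + 8.27) + (0.88*z - 3.3)*(1.26*z + 1.41)*(2.52*z + 2.82))/(0.63*z^2 + 1.41*z + 8.27)^3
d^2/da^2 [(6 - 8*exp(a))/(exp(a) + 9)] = 78*(exp(a) - 9)*exp(a)/(exp(3*a) + 27*exp(2*a) + 243*exp(a) + 729)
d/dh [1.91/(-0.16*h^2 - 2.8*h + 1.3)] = (0.6112*h + 5.348)/(0.16*h^2 + 2.8*h - 1.3)^2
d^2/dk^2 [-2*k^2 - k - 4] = -4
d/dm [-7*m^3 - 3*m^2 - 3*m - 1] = -21*m^2 - 6*m - 3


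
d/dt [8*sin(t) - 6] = 8*cos(t)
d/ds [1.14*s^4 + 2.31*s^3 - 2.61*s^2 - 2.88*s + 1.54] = 4.56*s^3 + 6.93*s^2 - 5.22*s - 2.88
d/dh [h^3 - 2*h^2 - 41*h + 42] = 3*h^2 - 4*h - 41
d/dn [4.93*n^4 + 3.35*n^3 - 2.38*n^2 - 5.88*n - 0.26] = 19.72*n^3 + 10.05*n^2 - 4.76*n - 5.88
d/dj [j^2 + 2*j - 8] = 2*j + 2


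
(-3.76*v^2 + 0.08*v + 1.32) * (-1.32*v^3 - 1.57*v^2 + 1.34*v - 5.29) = 4.9632*v^5 + 5.7976*v^4 - 6.9064*v^3 + 17.9252*v^2 + 1.3456*v - 6.9828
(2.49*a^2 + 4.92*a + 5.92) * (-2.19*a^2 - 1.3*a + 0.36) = -5.4531*a^4 - 14.0118*a^3 - 18.4644*a^2 - 5.9248*a + 2.1312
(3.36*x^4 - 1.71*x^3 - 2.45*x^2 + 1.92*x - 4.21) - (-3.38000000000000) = 3.36*x^4 - 1.71*x^3 - 2.45*x^2 + 1.92*x - 0.83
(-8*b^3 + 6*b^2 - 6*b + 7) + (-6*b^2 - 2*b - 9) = -8*b^3 - 8*b - 2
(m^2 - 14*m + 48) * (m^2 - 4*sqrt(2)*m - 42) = m^4 - 14*m^3 - 4*sqrt(2)*m^3 + 6*m^2 + 56*sqrt(2)*m^2 - 192*sqrt(2)*m + 588*m - 2016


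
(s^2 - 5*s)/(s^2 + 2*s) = (s - 5)/(s + 2)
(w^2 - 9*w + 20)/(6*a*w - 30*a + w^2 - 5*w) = (w - 4)/(6*a + w)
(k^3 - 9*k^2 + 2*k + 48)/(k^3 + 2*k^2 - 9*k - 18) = (k - 8)/(k + 3)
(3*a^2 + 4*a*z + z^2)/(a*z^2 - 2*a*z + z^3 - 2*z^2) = (3*a + z)/(z*(z - 2))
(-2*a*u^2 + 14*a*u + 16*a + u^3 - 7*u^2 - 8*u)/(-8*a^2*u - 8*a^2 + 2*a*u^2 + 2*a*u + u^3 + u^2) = (u - 8)/(4*a + u)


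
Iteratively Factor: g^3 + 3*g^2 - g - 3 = (g + 3)*(g^2 - 1) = (g + 1)*(g + 3)*(g - 1)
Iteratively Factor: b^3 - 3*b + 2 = (b + 2)*(b^2 - 2*b + 1) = (b - 1)*(b + 2)*(b - 1)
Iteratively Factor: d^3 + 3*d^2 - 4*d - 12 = (d - 2)*(d^2 + 5*d + 6) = (d - 2)*(d + 2)*(d + 3)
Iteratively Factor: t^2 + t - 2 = (t + 2)*(t - 1)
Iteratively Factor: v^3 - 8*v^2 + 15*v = (v - 5)*(v^2 - 3*v) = (v - 5)*(v - 3)*(v)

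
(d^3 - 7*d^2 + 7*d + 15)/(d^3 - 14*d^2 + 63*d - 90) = (d + 1)/(d - 6)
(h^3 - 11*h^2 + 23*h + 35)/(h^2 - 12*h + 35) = h + 1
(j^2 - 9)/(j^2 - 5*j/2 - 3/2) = 2*(j + 3)/(2*j + 1)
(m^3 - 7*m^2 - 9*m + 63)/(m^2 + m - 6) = (m^2 - 10*m + 21)/(m - 2)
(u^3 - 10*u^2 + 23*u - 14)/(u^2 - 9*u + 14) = u - 1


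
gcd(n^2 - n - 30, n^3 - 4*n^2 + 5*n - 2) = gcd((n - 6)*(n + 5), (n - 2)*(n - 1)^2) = 1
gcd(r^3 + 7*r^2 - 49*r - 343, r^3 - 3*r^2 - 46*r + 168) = r + 7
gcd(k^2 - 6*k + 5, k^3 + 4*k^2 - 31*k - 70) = k - 5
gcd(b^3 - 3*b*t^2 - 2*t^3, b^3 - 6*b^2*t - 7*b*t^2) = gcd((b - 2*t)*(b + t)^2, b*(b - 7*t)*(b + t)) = b + t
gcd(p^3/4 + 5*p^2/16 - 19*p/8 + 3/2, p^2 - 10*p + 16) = p - 2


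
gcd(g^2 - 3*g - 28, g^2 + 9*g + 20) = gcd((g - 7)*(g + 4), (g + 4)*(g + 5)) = g + 4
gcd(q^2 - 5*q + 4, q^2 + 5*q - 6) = q - 1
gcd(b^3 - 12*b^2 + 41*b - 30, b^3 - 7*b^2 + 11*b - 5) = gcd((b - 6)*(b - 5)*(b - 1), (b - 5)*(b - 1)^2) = b^2 - 6*b + 5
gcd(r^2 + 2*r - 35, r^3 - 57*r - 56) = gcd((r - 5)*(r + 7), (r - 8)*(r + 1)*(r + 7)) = r + 7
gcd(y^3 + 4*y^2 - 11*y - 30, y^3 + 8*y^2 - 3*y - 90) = y^2 + 2*y - 15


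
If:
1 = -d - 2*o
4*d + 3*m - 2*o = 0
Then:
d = -2*o - 1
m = 10*o/3 + 4/3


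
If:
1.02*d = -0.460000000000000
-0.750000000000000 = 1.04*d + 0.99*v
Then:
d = -0.45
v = -0.28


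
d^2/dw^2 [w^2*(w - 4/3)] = 6*w - 8/3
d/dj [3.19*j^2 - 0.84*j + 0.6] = 6.38*j - 0.84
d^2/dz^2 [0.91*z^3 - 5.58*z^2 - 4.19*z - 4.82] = 5.46*z - 11.16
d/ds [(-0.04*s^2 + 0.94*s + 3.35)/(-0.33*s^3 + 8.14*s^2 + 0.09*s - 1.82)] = (-0.0132*s^4 + 0.6204*s^3 - 4.3387*s^2 - 54.3924*s - 2.0123)/(0.1089*s^6 - 5.3724*s^5 + 66.2002*s^4 + 2.6664*s^3 - 29.6215*s^2 - 0.3276*s + 3.3124)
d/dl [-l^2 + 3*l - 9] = 3 - 2*l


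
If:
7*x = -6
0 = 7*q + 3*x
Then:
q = 18/49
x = -6/7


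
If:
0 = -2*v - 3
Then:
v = -3/2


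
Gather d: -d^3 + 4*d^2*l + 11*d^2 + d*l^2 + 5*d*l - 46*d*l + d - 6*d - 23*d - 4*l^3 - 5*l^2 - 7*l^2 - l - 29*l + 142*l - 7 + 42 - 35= -d^3 + d^2*(4*l + 11) + d*(l^2 - 41*l - 28) - 4*l^3 - 12*l^2 + 112*l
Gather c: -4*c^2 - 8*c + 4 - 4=-4*c^2 - 8*c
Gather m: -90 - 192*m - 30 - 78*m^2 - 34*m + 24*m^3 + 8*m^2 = 24*m^3 - 70*m^2 - 226*m - 120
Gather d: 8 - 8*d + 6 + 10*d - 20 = 2*d - 6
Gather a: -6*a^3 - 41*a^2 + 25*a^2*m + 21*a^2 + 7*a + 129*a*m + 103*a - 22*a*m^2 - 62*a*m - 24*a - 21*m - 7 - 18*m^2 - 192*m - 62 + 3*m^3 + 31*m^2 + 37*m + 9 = -6*a^3 + a^2*(25*m - 20) + a*(-22*m^2 + 67*m + 86) + 3*m^3 + 13*m^2 - 176*m - 60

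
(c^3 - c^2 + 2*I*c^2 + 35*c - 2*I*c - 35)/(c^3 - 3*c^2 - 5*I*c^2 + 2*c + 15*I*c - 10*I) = (c + 7*I)/(c - 2)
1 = 1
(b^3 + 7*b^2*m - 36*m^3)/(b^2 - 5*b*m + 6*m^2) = (b^2 + 9*b*m + 18*m^2)/(b - 3*m)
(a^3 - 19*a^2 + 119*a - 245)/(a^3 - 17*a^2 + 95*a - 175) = (a - 7)/(a - 5)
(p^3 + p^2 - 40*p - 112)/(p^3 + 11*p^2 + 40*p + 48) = (p - 7)/(p + 3)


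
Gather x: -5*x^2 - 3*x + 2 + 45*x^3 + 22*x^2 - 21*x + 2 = 45*x^3 + 17*x^2 - 24*x + 4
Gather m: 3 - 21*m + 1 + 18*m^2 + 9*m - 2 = 18*m^2 - 12*m + 2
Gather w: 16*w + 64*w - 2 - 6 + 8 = 80*w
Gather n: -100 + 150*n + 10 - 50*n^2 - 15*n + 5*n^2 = -45*n^2 + 135*n - 90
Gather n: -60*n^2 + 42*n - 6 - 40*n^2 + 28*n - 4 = -100*n^2 + 70*n - 10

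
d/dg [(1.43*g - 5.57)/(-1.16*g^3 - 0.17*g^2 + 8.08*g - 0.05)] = (3.3176*g^3 - 19.1405*g^2 - 1.8938*g + 44.9341)/(1.3456*g^6 + 0.3944*g^5 - 18.7167*g^4 - 2.6312*g^3 + 65.3034*g^2 - 0.808*g + 0.0025)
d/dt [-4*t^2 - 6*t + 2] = -8*t - 6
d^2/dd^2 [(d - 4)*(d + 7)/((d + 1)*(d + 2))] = 60*(-3*d^2 - 9*d - 7)/(d^6 + 9*d^5 + 33*d^4 + 63*d^3 + 66*d^2 + 36*d + 8)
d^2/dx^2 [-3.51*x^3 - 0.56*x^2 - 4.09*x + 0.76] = -21.06*x - 1.12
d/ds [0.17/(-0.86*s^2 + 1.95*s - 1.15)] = (0.2924*s - 0.3315)/(0.86*s^2 - 1.95*s + 1.15)^2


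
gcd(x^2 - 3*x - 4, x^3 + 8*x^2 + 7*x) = x + 1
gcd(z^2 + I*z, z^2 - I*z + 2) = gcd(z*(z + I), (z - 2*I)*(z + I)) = z + I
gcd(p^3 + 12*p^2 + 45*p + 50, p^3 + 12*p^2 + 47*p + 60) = p + 5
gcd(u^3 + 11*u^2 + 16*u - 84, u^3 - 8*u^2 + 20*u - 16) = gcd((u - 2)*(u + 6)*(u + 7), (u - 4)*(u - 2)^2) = u - 2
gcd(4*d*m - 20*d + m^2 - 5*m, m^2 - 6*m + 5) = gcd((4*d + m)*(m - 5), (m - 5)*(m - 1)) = m - 5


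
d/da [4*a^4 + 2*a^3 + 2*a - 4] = 16*a^3 + 6*a^2 + 2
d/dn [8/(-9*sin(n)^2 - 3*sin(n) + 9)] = 8*(6*sin(n) + 1)*cos(n)/(3*(sin(n) - 3*cos(n)^2)^2)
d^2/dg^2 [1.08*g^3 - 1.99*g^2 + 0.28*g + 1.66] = 6.48*g - 3.98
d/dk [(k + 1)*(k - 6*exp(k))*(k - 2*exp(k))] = -8*k^2*exp(k) + 3*k^2 + 24*k*exp(2*k) - 24*k*exp(k) + 2*k + 36*exp(2*k) - 8*exp(k)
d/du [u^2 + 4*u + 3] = 2*u + 4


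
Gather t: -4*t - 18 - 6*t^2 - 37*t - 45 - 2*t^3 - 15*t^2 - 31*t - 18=-2*t^3 - 21*t^2 - 72*t - 81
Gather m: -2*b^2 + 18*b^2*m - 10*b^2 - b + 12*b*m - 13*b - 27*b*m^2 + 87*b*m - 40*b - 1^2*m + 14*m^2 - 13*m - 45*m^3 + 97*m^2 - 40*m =-12*b^2 - 54*b - 45*m^3 + m^2*(111 - 27*b) + m*(18*b^2 + 99*b - 54)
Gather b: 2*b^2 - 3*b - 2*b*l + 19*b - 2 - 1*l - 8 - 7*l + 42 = 2*b^2 + b*(16 - 2*l) - 8*l + 32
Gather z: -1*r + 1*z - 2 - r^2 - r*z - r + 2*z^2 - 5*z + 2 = -r^2 - 2*r + 2*z^2 + z*(-r - 4)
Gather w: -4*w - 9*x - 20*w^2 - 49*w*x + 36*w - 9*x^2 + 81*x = -20*w^2 + w*(32 - 49*x) - 9*x^2 + 72*x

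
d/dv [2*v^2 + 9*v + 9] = 4*v + 9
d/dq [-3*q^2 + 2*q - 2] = 2 - 6*q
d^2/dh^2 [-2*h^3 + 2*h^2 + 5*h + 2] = 4 - 12*h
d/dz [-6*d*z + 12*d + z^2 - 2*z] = -6*d + 2*z - 2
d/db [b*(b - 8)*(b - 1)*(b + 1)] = 4*b^3 - 24*b^2 - 2*b + 8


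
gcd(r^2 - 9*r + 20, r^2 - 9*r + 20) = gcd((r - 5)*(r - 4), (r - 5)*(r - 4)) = r^2 - 9*r + 20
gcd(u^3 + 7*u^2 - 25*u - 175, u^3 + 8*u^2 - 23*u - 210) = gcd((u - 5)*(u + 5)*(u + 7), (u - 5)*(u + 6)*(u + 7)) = u^2 + 2*u - 35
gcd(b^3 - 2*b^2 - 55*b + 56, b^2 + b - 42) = b + 7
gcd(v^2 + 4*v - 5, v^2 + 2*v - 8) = 1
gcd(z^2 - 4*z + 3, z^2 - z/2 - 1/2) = z - 1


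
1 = 1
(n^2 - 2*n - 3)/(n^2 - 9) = (n + 1)/(n + 3)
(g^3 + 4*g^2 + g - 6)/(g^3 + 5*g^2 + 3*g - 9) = (g + 2)/(g + 3)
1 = 1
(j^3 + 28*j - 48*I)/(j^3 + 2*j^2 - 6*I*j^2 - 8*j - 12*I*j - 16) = (j + 6*I)/(j + 2)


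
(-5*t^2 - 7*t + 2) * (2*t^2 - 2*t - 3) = -10*t^4 - 4*t^3 + 33*t^2 + 17*t - 6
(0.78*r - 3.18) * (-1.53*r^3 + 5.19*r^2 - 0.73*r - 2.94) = -1.1934*r^4 + 8.9136*r^3 - 17.0736*r^2 + 0.0282*r + 9.3492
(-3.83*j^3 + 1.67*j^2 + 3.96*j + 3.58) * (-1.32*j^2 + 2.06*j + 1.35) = 5.0556*j^5 - 10.0942*j^4 - 6.9575*j^3 + 5.6865*j^2 + 12.7208*j + 4.833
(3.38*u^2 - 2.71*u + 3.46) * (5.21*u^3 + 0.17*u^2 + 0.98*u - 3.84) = 17.6098*u^5 - 13.5445*u^4 + 20.8783*u^3 - 15.0468*u^2 + 13.7972*u - 13.2864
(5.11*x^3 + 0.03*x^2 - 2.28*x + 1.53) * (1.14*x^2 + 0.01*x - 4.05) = 5.8254*x^5 + 0.0853*x^4 - 23.2944*x^3 + 1.5999*x^2 + 9.2493*x - 6.1965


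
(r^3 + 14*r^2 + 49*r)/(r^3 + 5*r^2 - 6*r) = (r^2 + 14*r + 49)/(r^2 + 5*r - 6)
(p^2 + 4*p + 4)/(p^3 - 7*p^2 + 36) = (p + 2)/(p^2 - 9*p + 18)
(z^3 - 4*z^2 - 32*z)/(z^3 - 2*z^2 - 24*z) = (z - 8)/(z - 6)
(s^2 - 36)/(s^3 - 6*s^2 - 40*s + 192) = (s - 6)/(s^2 - 12*s + 32)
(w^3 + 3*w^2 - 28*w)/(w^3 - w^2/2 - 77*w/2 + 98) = 2*w/(2*w - 7)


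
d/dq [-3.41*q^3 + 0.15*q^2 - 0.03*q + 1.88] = -10.23*q^2 + 0.3*q - 0.03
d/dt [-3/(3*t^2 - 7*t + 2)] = 3*(6*t - 7)/(3*t^2 - 7*t + 2)^2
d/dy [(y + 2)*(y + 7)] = 2*y + 9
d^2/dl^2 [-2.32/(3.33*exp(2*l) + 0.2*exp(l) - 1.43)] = (-2.32*(6.66*exp(l) + 0.2)*(13.32*exp(l) + 0.4)*exp(l) + (30.9024*exp(l) + 0.464)*(3.33*exp(2*l) + 0.2*exp(l) - 1.43))*exp(l)/(3.33*exp(2*l) + 0.2*exp(l) - 1.43)^3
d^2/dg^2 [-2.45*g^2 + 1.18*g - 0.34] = -4.90000000000000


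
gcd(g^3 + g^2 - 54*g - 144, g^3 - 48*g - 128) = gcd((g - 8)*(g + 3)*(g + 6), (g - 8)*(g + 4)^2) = g - 8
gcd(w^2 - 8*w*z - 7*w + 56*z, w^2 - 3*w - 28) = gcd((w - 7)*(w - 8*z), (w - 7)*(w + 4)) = w - 7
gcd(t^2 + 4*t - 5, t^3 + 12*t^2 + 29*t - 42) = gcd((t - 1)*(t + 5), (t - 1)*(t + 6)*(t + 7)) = t - 1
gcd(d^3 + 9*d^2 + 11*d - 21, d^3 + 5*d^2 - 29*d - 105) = d^2 + 10*d + 21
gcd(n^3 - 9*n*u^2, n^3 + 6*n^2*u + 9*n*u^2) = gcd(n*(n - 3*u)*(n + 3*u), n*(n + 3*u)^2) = n^2 + 3*n*u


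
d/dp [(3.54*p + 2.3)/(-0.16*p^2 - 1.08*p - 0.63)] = (0.5664*p^2 + 0.736*p + 0.2538)/(0.0256*p^4 + 0.3456*p^3 + 1.368*p^2 + 1.3608*p + 0.3969)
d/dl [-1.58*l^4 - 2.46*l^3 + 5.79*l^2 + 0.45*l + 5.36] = -6.32*l^3 - 7.38*l^2 + 11.58*l + 0.45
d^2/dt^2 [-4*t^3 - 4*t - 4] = -24*t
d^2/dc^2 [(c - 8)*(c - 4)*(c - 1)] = 6*c - 26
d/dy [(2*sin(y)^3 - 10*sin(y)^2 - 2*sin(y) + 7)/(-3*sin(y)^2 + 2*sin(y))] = 2*(-3*sin(y)^4 + 4*sin(y)^3 - 13*sin(y)^2 + 21*sin(y) - 7)*cos(y)/((3*sin(y) - 2)^2*sin(y)^2)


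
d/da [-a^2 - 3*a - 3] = -2*a - 3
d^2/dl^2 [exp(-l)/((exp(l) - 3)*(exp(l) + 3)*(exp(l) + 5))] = (16*exp(6*l) + 115*exp(5*l) + 117*exp(4*l) - 450*exp(3*l) - 126*exp(2*l) + 1215*exp(l) + 2025)*exp(-l)/(exp(9*l) + 15*exp(8*l) + 48*exp(7*l) - 280*exp(6*l) - 1782*exp(5*l) + 270*exp(4*l) + 17496*exp(3*l) + 19440*exp(2*l) - 54675*exp(l) - 91125)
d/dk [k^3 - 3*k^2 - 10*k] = 3*k^2 - 6*k - 10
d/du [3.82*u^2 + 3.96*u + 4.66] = 7.64*u + 3.96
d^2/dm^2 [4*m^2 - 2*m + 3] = 8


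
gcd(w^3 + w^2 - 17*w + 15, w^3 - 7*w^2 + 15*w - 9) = w^2 - 4*w + 3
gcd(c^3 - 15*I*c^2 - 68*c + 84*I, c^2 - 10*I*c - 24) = c - 6*I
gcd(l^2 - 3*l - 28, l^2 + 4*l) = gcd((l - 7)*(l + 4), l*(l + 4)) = l + 4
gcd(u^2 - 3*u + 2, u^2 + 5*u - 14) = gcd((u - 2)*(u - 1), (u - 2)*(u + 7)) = u - 2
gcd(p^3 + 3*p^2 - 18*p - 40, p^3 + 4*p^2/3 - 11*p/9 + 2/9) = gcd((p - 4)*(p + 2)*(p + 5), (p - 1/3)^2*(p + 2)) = p + 2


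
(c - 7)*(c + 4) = c^2 - 3*c - 28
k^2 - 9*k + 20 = (k - 5)*(k - 4)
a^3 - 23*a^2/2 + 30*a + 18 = (a - 6)^2*(a + 1/2)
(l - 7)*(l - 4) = l^2 - 11*l + 28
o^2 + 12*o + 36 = (o + 6)^2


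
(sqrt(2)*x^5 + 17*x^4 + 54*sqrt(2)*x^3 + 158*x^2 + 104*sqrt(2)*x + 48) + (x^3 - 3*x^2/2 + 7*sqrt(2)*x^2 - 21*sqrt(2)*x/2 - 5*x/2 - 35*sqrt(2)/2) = sqrt(2)*x^5 + 17*x^4 + x^3 + 54*sqrt(2)*x^3 + 7*sqrt(2)*x^2 + 313*x^2/2 - 5*x/2 + 187*sqrt(2)*x/2 - 35*sqrt(2)/2 + 48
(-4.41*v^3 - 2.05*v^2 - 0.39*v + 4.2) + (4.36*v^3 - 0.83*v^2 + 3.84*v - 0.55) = -0.0499999999999998*v^3 - 2.88*v^2 + 3.45*v + 3.65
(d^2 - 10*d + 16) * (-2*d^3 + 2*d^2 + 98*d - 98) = -2*d^5 + 22*d^4 + 46*d^3 - 1046*d^2 + 2548*d - 1568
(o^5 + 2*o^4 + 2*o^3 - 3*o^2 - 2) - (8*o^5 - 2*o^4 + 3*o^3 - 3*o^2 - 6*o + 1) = -7*o^5 + 4*o^4 - o^3 + 6*o - 3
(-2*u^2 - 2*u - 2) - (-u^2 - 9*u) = -u^2 + 7*u - 2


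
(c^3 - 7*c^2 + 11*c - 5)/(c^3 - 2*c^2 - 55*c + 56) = (c^2 - 6*c + 5)/(c^2 - c - 56)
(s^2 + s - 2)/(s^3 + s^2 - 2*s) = 1/s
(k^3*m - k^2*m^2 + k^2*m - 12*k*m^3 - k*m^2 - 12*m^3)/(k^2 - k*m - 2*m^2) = m*(-k^3 + k^2*m - k^2 + 12*k*m^2 + k*m + 12*m^2)/(-k^2 + k*m + 2*m^2)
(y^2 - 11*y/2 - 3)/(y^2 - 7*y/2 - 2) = (y - 6)/(y - 4)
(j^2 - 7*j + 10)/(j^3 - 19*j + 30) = (j - 5)/(j^2 + 2*j - 15)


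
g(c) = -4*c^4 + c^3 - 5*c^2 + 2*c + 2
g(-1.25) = -20.03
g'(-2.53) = 305.61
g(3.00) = -334.00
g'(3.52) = -693.86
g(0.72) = 0.15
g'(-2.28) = 230.03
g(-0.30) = 0.89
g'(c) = -16*c^3 + 3*c^2 - 10*c + 2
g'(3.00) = -433.00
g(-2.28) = -148.50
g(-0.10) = 1.75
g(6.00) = -5134.00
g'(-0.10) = 3.05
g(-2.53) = -215.14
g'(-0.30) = 5.70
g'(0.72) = -9.62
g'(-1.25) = 50.44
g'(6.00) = -3406.00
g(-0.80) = -4.95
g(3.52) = -623.39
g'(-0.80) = 20.11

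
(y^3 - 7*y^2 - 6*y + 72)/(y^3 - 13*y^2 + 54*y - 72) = (y + 3)/(y - 3)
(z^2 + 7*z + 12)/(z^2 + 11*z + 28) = (z + 3)/(z + 7)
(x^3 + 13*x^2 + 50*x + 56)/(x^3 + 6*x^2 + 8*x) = (x + 7)/x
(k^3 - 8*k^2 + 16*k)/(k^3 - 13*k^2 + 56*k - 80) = k/(k - 5)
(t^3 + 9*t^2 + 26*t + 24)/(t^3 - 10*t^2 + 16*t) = (t^3 + 9*t^2 + 26*t + 24)/(t*(t^2 - 10*t + 16))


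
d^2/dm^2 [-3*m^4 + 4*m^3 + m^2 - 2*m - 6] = -36*m^2 + 24*m + 2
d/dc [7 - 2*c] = -2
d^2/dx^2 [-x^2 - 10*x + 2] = -2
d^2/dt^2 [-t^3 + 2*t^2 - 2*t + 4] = 4 - 6*t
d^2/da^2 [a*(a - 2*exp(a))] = -2*a*exp(a) - 4*exp(a) + 2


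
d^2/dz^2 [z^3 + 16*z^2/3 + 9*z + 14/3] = 6*z + 32/3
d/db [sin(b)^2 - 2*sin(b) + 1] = 2*(sin(b) - 1)*cos(b)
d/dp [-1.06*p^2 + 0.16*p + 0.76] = 0.16 - 2.12*p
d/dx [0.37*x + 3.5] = 0.370000000000000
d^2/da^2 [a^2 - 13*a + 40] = 2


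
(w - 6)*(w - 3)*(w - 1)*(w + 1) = w^4 - 9*w^3 + 17*w^2 + 9*w - 18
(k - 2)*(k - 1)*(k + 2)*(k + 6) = k^4 + 5*k^3 - 10*k^2 - 20*k + 24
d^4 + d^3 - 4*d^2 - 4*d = d*(d - 2)*(d + 1)*(d + 2)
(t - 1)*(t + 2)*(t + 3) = t^3 + 4*t^2 + t - 6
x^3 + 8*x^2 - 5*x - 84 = (x - 3)*(x + 4)*(x + 7)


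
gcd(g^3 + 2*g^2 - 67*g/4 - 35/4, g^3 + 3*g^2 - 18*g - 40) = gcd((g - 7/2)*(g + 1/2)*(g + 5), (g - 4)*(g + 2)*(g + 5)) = g + 5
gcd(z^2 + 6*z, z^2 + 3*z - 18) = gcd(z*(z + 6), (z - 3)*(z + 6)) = z + 6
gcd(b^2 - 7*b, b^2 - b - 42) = b - 7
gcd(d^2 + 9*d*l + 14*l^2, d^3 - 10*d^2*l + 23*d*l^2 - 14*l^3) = 1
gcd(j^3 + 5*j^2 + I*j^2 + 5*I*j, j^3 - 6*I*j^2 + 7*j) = j^2 + I*j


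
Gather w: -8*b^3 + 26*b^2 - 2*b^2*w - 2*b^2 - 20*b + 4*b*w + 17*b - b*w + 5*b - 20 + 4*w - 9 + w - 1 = -8*b^3 + 24*b^2 + 2*b + w*(-2*b^2 + 3*b + 5) - 30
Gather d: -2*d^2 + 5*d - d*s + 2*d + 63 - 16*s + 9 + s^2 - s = -2*d^2 + d*(7 - s) + s^2 - 17*s + 72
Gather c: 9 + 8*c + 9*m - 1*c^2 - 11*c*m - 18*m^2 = -c^2 + c*(8 - 11*m) - 18*m^2 + 9*m + 9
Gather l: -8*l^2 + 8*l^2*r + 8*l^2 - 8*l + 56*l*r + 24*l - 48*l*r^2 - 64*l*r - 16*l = 8*l^2*r + l*(-48*r^2 - 8*r)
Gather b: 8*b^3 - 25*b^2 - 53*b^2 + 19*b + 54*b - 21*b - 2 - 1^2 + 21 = 8*b^3 - 78*b^2 + 52*b + 18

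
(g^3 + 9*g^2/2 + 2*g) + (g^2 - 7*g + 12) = g^3 + 11*g^2/2 - 5*g + 12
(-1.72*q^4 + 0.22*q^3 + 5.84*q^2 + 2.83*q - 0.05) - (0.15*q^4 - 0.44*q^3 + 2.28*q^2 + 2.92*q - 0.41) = -1.87*q^4 + 0.66*q^3 + 3.56*q^2 - 0.0899999999999999*q + 0.36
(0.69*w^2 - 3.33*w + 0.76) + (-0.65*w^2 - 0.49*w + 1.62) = 0.0399999999999999*w^2 - 3.82*w + 2.38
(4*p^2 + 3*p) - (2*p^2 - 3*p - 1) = 2*p^2 + 6*p + 1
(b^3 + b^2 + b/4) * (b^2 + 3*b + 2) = b^5 + 4*b^4 + 21*b^3/4 + 11*b^2/4 + b/2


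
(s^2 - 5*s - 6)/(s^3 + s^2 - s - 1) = (s - 6)/(s^2 - 1)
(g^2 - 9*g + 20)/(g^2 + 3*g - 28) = (g - 5)/(g + 7)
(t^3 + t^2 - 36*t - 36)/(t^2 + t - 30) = (t^2 - 5*t - 6)/(t - 5)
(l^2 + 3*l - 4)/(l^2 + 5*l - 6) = (l + 4)/(l + 6)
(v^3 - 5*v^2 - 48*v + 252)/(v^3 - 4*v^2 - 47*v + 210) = (v - 6)/(v - 5)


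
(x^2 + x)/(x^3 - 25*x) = (x + 1)/(x^2 - 25)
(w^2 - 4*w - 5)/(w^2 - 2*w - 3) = (w - 5)/(w - 3)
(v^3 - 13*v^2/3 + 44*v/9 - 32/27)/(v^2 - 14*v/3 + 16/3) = (9*v^2 - 15*v + 4)/(9*(v - 2))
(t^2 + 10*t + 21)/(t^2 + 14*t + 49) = (t + 3)/(t + 7)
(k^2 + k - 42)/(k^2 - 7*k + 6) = (k + 7)/(k - 1)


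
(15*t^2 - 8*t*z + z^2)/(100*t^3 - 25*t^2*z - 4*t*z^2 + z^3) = (-3*t + z)/(-20*t^2 + t*z + z^2)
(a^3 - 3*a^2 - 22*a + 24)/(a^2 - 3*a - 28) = (a^2 - 7*a + 6)/(a - 7)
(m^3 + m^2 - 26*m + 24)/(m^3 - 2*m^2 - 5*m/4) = 4*(-m^3 - m^2 + 26*m - 24)/(m*(-4*m^2 + 8*m + 5))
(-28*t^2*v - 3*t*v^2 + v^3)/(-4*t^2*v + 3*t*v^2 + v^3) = (7*t - v)/(t - v)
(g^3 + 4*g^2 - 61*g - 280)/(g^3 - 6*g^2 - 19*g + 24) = (g^2 + 12*g + 35)/(g^2 + 2*g - 3)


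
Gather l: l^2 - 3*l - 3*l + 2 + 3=l^2 - 6*l + 5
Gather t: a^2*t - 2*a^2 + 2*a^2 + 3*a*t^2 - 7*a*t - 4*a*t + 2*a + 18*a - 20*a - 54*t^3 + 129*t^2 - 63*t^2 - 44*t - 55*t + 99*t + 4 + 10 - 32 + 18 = -54*t^3 + t^2*(3*a + 66) + t*(a^2 - 11*a)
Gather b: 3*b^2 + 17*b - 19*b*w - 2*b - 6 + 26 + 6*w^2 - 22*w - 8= 3*b^2 + b*(15 - 19*w) + 6*w^2 - 22*w + 12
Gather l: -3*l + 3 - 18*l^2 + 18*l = -18*l^2 + 15*l + 3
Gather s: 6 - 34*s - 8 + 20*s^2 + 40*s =20*s^2 + 6*s - 2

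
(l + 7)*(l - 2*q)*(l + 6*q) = l^3 + 4*l^2*q + 7*l^2 - 12*l*q^2 + 28*l*q - 84*q^2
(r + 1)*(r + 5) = r^2 + 6*r + 5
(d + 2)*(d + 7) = d^2 + 9*d + 14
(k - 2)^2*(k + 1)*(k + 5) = k^4 + 2*k^3 - 15*k^2 + 4*k + 20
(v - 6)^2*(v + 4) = v^3 - 8*v^2 - 12*v + 144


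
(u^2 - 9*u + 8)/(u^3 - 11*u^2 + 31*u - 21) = (u - 8)/(u^2 - 10*u + 21)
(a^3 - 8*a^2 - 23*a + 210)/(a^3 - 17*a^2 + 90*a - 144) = (a^2 - 2*a - 35)/(a^2 - 11*a + 24)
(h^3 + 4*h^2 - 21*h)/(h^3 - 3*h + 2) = h*(h^2 + 4*h - 21)/(h^3 - 3*h + 2)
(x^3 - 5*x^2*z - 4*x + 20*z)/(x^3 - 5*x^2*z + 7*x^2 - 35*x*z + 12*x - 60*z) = (x^2 - 4)/(x^2 + 7*x + 12)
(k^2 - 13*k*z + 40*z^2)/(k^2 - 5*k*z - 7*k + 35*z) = (k - 8*z)/(k - 7)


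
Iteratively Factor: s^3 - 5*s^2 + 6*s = (s - 3)*(s^2 - 2*s) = (s - 3)*(s - 2)*(s)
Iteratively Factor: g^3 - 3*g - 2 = (g + 1)*(g^2 - g - 2) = (g - 2)*(g + 1)*(g + 1)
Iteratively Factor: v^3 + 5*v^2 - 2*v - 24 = (v + 3)*(v^2 + 2*v - 8) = (v - 2)*(v + 3)*(v + 4)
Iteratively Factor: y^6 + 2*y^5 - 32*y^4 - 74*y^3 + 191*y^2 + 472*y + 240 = (y + 4)*(y^5 - 2*y^4 - 24*y^3 + 22*y^2 + 103*y + 60) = (y + 1)*(y + 4)*(y^4 - 3*y^3 - 21*y^2 + 43*y + 60) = (y - 5)*(y + 1)*(y + 4)*(y^3 + 2*y^2 - 11*y - 12) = (y - 5)*(y + 1)*(y + 4)^2*(y^2 - 2*y - 3) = (y - 5)*(y - 3)*(y + 1)*(y + 4)^2*(y + 1)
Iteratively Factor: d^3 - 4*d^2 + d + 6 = (d + 1)*(d^2 - 5*d + 6) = (d - 3)*(d + 1)*(d - 2)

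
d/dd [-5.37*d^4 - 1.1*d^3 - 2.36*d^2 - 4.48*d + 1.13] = -21.48*d^3 - 3.3*d^2 - 4.72*d - 4.48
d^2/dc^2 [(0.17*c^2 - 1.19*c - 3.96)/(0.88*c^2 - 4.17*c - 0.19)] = (-0.595408000000001*c^3 - 18.2292*c^2 + 85.995888*c - 137.146364)/(0.681472*c^6 - 9.687744*c^5 + 45.465288*c^4 - 68.328369*c^3 - 9.816369*c^2 - 0.451611*c - 0.006859)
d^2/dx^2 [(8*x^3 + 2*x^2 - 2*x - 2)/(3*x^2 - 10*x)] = 4*(421*x^3 - 27*x^2 + 90*x - 100)/(x^3*(27*x^3 - 270*x^2 + 900*x - 1000))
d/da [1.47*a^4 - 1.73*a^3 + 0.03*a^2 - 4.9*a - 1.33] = 5.88*a^3 - 5.19*a^2 + 0.06*a - 4.9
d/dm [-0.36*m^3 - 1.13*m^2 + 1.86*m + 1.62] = -1.08*m^2 - 2.26*m + 1.86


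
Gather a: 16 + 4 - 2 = 18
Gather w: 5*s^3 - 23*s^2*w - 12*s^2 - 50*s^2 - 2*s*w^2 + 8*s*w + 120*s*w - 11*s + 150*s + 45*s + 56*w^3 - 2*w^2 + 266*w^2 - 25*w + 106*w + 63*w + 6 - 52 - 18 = 5*s^3 - 62*s^2 + 184*s + 56*w^3 + w^2*(264 - 2*s) + w*(-23*s^2 + 128*s + 144) - 64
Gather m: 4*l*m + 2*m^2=4*l*m + 2*m^2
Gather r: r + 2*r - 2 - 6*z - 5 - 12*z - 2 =3*r - 18*z - 9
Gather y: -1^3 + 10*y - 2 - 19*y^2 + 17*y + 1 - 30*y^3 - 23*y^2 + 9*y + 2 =-30*y^3 - 42*y^2 + 36*y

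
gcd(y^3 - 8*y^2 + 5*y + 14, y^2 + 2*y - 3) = 1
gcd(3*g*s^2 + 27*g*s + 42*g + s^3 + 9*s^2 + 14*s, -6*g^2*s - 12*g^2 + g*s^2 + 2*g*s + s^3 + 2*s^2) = 3*g*s + 6*g + s^2 + 2*s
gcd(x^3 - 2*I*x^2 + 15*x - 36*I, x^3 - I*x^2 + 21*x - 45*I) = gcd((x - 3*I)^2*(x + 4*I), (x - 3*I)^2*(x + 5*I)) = x^2 - 6*I*x - 9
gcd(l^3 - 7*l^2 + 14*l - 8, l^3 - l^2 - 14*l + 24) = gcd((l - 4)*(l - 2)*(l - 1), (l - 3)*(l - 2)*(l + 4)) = l - 2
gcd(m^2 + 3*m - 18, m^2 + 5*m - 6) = m + 6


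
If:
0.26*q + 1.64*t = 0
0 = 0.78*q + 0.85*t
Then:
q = 0.00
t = 0.00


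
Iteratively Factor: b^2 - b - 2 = (b + 1)*(b - 2)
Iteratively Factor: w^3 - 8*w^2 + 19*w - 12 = (w - 3)*(w^2 - 5*w + 4) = (w - 3)*(w - 1)*(w - 4)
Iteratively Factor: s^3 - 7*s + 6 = (s - 1)*(s^2 + s - 6) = (s - 2)*(s - 1)*(s + 3)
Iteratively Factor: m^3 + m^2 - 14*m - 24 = (m + 2)*(m^2 - m - 12) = (m - 4)*(m + 2)*(m + 3)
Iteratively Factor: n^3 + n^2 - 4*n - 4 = (n + 1)*(n^2 - 4) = (n + 1)*(n + 2)*(n - 2)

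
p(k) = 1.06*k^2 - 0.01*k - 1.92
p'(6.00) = 12.71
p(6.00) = 36.18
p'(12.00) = 25.43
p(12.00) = 150.60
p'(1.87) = 3.95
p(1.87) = 1.77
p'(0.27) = 0.56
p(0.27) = -1.85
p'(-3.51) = -7.45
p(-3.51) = 11.17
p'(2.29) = 4.84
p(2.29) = 3.62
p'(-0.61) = -1.30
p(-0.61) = -1.52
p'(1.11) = 2.34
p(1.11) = -0.63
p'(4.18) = 8.85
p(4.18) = 16.56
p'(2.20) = 4.65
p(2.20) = 3.19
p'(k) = 2.12*k - 0.01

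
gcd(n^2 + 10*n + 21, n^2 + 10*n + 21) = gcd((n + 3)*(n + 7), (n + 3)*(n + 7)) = n^2 + 10*n + 21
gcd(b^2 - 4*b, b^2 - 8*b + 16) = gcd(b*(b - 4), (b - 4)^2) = b - 4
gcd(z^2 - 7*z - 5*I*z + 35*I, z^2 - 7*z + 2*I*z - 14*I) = z - 7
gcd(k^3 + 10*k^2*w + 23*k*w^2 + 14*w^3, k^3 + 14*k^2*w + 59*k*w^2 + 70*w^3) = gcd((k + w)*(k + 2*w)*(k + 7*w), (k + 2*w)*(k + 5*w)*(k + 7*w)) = k^2 + 9*k*w + 14*w^2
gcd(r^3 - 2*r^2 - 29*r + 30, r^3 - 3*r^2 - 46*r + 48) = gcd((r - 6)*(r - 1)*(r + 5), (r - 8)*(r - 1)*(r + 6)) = r - 1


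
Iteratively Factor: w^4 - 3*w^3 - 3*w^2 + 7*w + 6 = (w - 3)*(w^3 - 3*w - 2) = (w - 3)*(w + 1)*(w^2 - w - 2) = (w - 3)*(w + 1)^2*(w - 2)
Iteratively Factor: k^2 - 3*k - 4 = (k - 4)*(k + 1)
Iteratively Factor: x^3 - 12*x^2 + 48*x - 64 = (x - 4)*(x^2 - 8*x + 16) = (x - 4)^2*(x - 4)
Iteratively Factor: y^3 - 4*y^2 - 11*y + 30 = (y - 5)*(y^2 + y - 6) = (y - 5)*(y + 3)*(y - 2)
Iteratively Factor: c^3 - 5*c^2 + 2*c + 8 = (c + 1)*(c^2 - 6*c + 8) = (c - 2)*(c + 1)*(c - 4)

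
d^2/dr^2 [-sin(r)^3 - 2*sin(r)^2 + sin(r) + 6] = 9*sin(r)^3 + 8*sin(r)^2 - 7*sin(r) - 4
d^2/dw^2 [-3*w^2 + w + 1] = -6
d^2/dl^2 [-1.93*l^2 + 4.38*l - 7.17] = -3.86000000000000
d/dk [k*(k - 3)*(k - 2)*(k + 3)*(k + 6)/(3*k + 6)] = 2*(2*k^5 + 11*k^4 - 5*k^3 - 81*k^2 - 72*k + 108)/(3*(k^2 + 4*k + 4))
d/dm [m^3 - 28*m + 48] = 3*m^2 - 28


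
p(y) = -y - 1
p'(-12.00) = -1.00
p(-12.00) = 11.00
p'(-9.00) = -1.00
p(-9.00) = 8.00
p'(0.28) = -1.00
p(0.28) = -1.28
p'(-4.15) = -1.00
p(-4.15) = 3.15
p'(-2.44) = -1.00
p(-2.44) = 1.44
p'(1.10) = -1.00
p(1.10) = -2.10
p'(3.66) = -1.00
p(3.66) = -4.66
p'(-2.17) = -1.00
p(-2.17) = 1.17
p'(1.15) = -1.00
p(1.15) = -2.15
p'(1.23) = -1.00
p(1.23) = -2.23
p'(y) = -1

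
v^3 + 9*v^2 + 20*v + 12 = (v + 1)*(v + 2)*(v + 6)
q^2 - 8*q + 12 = (q - 6)*(q - 2)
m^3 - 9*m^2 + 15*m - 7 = (m - 7)*(m - 1)^2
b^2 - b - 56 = (b - 8)*(b + 7)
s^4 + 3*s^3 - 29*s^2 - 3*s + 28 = (s - 4)*(s - 1)*(s + 1)*(s + 7)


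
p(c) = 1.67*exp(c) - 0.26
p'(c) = 1.67*exp(c)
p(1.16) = 5.07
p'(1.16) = 5.33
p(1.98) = 11.84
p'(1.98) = 12.10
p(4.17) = 107.81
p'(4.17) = 108.07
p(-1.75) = 0.03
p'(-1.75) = 0.29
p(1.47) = 7.00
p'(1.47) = 7.26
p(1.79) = 9.74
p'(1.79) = 10.00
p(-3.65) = -0.22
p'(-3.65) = 0.04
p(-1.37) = 0.16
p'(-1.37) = 0.42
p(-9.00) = -0.26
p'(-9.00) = 0.00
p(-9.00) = -0.26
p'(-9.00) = 0.00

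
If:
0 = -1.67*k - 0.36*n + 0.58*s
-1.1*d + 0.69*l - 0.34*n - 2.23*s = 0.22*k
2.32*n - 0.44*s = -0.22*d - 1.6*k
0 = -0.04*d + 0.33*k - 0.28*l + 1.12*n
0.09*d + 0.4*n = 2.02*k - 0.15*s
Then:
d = 0.00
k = 0.00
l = 0.00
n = 0.00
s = 0.00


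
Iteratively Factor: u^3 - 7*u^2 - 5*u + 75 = (u - 5)*(u^2 - 2*u - 15) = (u - 5)^2*(u + 3)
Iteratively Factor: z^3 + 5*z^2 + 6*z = (z + 3)*(z^2 + 2*z) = (z + 2)*(z + 3)*(z)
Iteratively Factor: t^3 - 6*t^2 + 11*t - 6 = (t - 1)*(t^2 - 5*t + 6) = (t - 2)*(t - 1)*(t - 3)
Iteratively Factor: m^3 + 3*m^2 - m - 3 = (m + 3)*(m^2 - 1) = (m - 1)*(m + 3)*(m + 1)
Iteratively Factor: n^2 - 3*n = (n)*(n - 3)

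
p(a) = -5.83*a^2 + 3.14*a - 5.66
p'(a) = 3.14 - 11.66*a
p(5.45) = -161.71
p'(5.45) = -60.41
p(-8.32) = -435.35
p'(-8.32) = 100.15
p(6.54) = -234.48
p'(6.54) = -73.12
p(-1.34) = -20.34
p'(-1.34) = 18.76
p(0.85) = -7.20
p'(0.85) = -6.77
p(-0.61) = -9.74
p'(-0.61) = 10.25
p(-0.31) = -7.19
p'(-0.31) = 6.75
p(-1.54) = -24.32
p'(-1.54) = 21.10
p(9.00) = -449.63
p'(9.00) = -101.80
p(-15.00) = -1364.51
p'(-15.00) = 178.04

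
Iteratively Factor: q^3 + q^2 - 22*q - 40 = (q + 2)*(q^2 - q - 20) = (q + 2)*(q + 4)*(q - 5)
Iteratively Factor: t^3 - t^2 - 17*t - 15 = (t + 3)*(t^2 - 4*t - 5) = (t - 5)*(t + 3)*(t + 1)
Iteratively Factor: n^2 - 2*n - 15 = (n + 3)*(n - 5)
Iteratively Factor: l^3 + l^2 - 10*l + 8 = (l - 1)*(l^2 + 2*l - 8) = (l - 2)*(l - 1)*(l + 4)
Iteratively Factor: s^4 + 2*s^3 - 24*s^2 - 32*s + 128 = (s + 4)*(s^3 - 2*s^2 - 16*s + 32) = (s - 2)*(s + 4)*(s^2 - 16) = (s - 2)*(s + 4)^2*(s - 4)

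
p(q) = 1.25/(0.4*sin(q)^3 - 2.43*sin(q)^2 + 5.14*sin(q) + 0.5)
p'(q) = 1.25*(-1.2*sin(q)^2*cos(q) + 4.86*sin(q)*cos(q) - 5.14*cos(q))/(0.4*sin(q)^3 - 2.43*sin(q)^2 + 5.14*sin(q) + 0.5)^2 = (-1.5*sin(q)^2 + 6.075*sin(q) - 6.425)*cos(q)/(0.4*sin(q)^3 - 2.43*sin(q)^2 + 5.14*sin(q) + 0.5)^2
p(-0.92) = -0.23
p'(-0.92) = -0.26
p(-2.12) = -0.21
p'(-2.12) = 0.19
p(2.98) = 0.99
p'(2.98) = 3.38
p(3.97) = -0.26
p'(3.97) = 0.35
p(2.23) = 0.39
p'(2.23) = 0.15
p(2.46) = 0.43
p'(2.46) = 0.30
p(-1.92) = -0.18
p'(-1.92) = 0.10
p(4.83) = -0.17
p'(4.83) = -0.03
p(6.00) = -1.10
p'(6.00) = -6.15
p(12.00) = -0.41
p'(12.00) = -0.94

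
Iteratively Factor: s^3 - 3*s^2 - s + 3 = (s + 1)*(s^2 - 4*s + 3) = (s - 3)*(s + 1)*(s - 1)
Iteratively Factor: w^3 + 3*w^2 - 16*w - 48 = (w + 4)*(w^2 - w - 12) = (w + 3)*(w + 4)*(w - 4)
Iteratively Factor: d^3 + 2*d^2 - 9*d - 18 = (d + 3)*(d^2 - d - 6) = (d + 2)*(d + 3)*(d - 3)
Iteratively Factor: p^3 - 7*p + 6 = (p - 1)*(p^2 + p - 6) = (p - 2)*(p - 1)*(p + 3)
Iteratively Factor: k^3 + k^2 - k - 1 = (k + 1)*(k^2 - 1) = (k + 1)^2*(k - 1)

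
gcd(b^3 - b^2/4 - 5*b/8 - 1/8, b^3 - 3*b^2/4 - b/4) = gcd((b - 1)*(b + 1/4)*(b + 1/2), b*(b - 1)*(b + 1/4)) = b^2 - 3*b/4 - 1/4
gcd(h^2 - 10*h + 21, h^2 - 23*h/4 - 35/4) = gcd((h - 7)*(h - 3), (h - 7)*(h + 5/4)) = h - 7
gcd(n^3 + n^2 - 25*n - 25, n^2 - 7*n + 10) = n - 5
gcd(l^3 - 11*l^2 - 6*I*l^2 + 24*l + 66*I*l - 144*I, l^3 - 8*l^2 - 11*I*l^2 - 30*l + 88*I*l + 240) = l^2 + l*(-8 - 6*I) + 48*I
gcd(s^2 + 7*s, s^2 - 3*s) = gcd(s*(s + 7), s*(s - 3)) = s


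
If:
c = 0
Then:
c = 0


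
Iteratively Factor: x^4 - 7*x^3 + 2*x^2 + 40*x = (x)*(x^3 - 7*x^2 + 2*x + 40) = x*(x + 2)*(x^2 - 9*x + 20) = x*(x - 4)*(x + 2)*(x - 5)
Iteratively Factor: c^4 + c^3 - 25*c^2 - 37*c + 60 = (c - 5)*(c^3 + 6*c^2 + 5*c - 12) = (c - 5)*(c + 4)*(c^2 + 2*c - 3) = (c - 5)*(c + 3)*(c + 4)*(c - 1)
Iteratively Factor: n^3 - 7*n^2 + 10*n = (n - 5)*(n^2 - 2*n) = n*(n - 5)*(n - 2)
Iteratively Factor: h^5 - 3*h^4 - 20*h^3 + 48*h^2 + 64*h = (h + 4)*(h^4 - 7*h^3 + 8*h^2 + 16*h) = (h - 4)*(h + 4)*(h^3 - 3*h^2 - 4*h) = (h - 4)^2*(h + 4)*(h^2 + h) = h*(h - 4)^2*(h + 4)*(h + 1)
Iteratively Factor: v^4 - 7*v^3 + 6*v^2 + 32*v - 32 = (v - 4)*(v^3 - 3*v^2 - 6*v + 8) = (v - 4)^2*(v^2 + v - 2) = (v - 4)^2*(v - 1)*(v + 2)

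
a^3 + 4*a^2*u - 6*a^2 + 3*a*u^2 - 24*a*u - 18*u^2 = (a - 6)*(a + u)*(a + 3*u)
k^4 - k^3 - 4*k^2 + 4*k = k*(k - 2)*(k - 1)*(k + 2)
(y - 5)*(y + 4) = y^2 - y - 20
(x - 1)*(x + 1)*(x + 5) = x^3 + 5*x^2 - x - 5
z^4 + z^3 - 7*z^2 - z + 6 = (z - 2)*(z - 1)*(z + 1)*(z + 3)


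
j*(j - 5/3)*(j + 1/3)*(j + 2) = j^4 + 2*j^3/3 - 29*j^2/9 - 10*j/9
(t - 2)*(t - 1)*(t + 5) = t^3 + 2*t^2 - 13*t + 10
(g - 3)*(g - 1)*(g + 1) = g^3 - 3*g^2 - g + 3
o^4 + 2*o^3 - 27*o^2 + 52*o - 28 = (o - 2)^2*(o - 1)*(o + 7)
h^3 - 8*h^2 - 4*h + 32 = (h - 8)*(h - 2)*(h + 2)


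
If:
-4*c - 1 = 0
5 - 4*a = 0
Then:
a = 5/4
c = -1/4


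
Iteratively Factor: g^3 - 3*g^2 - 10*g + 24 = (g + 3)*(g^2 - 6*g + 8) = (g - 2)*(g + 3)*(g - 4)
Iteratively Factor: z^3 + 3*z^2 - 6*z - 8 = (z + 4)*(z^2 - z - 2) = (z + 1)*(z + 4)*(z - 2)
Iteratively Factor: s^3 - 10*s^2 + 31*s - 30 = (s - 5)*(s^2 - 5*s + 6) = (s - 5)*(s - 3)*(s - 2)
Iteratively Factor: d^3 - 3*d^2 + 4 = (d - 2)*(d^2 - d - 2) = (d - 2)^2*(d + 1)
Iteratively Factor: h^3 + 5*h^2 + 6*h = (h + 2)*(h^2 + 3*h) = (h + 2)*(h + 3)*(h)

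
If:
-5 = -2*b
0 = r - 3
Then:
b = 5/2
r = 3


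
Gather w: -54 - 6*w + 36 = -6*w - 18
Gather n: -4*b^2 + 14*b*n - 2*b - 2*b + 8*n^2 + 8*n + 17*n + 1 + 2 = -4*b^2 - 4*b + 8*n^2 + n*(14*b + 25) + 3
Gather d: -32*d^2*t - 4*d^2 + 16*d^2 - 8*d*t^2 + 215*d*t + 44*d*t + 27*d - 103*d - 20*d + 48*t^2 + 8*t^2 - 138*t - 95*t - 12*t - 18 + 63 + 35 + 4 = d^2*(12 - 32*t) + d*(-8*t^2 + 259*t - 96) + 56*t^2 - 245*t + 84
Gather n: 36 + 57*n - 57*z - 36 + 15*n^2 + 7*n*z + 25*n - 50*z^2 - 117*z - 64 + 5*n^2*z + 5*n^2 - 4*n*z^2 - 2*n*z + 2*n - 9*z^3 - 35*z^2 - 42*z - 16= n^2*(5*z + 20) + n*(-4*z^2 + 5*z + 84) - 9*z^3 - 85*z^2 - 216*z - 80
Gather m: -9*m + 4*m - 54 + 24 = -5*m - 30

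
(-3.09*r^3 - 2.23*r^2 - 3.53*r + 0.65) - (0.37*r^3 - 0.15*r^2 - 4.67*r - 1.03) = -3.46*r^3 - 2.08*r^2 + 1.14*r + 1.68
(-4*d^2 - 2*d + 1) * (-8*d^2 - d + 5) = 32*d^4 + 20*d^3 - 26*d^2 - 11*d + 5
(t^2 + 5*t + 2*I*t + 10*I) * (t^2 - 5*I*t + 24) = t^4 + 5*t^3 - 3*I*t^3 + 34*t^2 - 15*I*t^2 + 170*t + 48*I*t + 240*I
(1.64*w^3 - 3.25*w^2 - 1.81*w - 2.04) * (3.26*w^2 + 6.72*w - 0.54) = 5.3464*w^5 + 0.425800000000001*w^4 - 28.6262*w^3 - 17.0586*w^2 - 12.7314*w + 1.1016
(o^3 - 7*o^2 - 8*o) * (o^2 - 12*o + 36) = o^5 - 19*o^4 + 112*o^3 - 156*o^2 - 288*o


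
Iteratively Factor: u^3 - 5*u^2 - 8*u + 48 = (u - 4)*(u^2 - u - 12) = (u - 4)*(u + 3)*(u - 4)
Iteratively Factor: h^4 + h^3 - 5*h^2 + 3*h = (h - 1)*(h^3 + 2*h^2 - 3*h) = (h - 1)^2*(h^2 + 3*h) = (h - 1)^2*(h + 3)*(h)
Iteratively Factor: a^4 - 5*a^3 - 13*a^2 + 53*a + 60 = (a + 3)*(a^3 - 8*a^2 + 11*a + 20) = (a - 5)*(a + 3)*(a^2 - 3*a - 4) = (a - 5)*(a - 4)*(a + 3)*(a + 1)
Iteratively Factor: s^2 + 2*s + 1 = (s + 1)*(s + 1)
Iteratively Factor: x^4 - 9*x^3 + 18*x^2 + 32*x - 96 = (x + 2)*(x^3 - 11*x^2 + 40*x - 48) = (x - 4)*(x + 2)*(x^2 - 7*x + 12) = (x - 4)*(x - 3)*(x + 2)*(x - 4)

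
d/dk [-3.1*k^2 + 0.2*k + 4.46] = 0.2 - 6.2*k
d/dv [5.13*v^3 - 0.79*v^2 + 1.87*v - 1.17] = 15.39*v^2 - 1.58*v + 1.87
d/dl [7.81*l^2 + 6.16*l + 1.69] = 15.62*l + 6.16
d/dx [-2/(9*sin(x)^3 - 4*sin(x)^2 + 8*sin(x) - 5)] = 2*(27*sin(x)^2 - 8*sin(x) + 8)*cos(x)/(9*sin(x)^3 - 4*sin(x)^2 + 8*sin(x) - 5)^2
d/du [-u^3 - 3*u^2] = 3*u*(-u - 2)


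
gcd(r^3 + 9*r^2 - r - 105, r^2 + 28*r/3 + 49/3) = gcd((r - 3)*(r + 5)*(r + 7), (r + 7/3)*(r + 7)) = r + 7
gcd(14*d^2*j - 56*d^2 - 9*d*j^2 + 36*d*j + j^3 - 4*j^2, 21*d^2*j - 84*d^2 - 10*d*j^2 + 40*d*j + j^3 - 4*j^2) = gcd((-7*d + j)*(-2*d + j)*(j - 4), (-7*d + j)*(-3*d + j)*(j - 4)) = 7*d*j - 28*d - j^2 + 4*j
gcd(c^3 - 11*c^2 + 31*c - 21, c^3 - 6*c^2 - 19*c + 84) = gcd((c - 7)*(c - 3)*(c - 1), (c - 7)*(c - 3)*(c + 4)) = c^2 - 10*c + 21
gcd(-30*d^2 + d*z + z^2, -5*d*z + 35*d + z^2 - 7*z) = -5*d + z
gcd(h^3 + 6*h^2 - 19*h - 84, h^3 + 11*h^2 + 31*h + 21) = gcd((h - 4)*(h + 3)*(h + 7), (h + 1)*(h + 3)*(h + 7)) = h^2 + 10*h + 21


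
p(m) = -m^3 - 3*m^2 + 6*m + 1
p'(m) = -3*m^2 - 6*m + 6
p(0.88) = 3.28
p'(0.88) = -1.60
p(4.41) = -116.65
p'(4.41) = -78.80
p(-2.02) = -15.12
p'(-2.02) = 5.88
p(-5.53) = 45.19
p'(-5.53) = -52.56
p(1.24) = 1.92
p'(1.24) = -6.05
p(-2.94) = -17.16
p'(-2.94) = -2.29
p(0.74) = 3.39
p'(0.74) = -0.08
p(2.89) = -30.85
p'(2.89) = -36.40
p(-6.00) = 73.00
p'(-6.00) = -66.00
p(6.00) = -287.00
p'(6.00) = -138.00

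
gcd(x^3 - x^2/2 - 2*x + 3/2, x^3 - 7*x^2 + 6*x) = x - 1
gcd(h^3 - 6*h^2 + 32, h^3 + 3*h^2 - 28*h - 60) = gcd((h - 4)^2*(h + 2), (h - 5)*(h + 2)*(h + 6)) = h + 2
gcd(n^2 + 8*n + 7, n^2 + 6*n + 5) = n + 1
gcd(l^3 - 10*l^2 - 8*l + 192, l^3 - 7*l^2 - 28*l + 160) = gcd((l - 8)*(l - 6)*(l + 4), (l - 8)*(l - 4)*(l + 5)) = l - 8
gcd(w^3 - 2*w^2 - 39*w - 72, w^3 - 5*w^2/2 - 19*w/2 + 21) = w + 3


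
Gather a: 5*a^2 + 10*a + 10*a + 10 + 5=5*a^2 + 20*a + 15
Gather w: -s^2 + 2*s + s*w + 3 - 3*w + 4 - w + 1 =-s^2 + 2*s + w*(s - 4) + 8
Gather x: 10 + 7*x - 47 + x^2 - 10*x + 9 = x^2 - 3*x - 28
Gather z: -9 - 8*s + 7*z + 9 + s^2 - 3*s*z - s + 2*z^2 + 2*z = s^2 - 9*s + 2*z^2 + z*(9 - 3*s)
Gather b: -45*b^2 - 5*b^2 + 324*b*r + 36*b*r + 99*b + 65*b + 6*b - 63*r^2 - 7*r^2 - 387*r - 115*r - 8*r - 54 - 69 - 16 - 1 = -50*b^2 + b*(360*r + 170) - 70*r^2 - 510*r - 140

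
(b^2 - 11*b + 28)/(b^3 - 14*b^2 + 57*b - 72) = (b^2 - 11*b + 28)/(b^3 - 14*b^2 + 57*b - 72)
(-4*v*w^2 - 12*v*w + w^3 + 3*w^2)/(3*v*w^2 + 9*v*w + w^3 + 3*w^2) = (-4*v + w)/(3*v + w)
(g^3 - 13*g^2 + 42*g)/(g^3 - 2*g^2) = (g^2 - 13*g + 42)/(g*(g - 2))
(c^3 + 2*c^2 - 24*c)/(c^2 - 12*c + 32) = c*(c + 6)/(c - 8)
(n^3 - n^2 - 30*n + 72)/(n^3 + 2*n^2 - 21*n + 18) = (n - 4)/(n - 1)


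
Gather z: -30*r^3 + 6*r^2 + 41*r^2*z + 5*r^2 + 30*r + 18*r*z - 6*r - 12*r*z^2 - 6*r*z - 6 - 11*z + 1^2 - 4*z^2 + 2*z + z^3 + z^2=-30*r^3 + 11*r^2 + 24*r + z^3 + z^2*(-12*r - 3) + z*(41*r^2 + 12*r - 9) - 5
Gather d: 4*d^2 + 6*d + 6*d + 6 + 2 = 4*d^2 + 12*d + 8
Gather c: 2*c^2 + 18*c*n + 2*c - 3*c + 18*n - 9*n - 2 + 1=2*c^2 + c*(18*n - 1) + 9*n - 1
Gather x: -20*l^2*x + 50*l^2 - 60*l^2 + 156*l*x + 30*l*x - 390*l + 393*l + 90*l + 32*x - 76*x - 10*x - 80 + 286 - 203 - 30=-10*l^2 + 93*l + x*(-20*l^2 + 186*l - 54) - 27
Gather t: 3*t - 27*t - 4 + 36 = 32 - 24*t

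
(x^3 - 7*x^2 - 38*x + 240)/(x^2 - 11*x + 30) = (x^2 - 2*x - 48)/(x - 6)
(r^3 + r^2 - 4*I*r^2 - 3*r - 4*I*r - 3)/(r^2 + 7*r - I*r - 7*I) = (r^2 + r*(1 - 3*I) - 3*I)/(r + 7)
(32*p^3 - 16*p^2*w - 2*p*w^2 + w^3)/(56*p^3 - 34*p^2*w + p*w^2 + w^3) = (4*p + w)/(7*p + w)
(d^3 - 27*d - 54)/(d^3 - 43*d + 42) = (d^3 - 27*d - 54)/(d^3 - 43*d + 42)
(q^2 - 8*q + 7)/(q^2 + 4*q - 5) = (q - 7)/(q + 5)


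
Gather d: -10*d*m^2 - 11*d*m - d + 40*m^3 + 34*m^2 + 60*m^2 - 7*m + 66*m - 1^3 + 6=d*(-10*m^2 - 11*m - 1) + 40*m^3 + 94*m^2 + 59*m + 5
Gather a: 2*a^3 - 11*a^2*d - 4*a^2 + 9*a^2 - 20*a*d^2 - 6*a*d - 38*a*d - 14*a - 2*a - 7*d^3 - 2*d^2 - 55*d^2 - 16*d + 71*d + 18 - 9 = 2*a^3 + a^2*(5 - 11*d) + a*(-20*d^2 - 44*d - 16) - 7*d^3 - 57*d^2 + 55*d + 9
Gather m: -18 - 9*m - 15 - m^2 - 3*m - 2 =-m^2 - 12*m - 35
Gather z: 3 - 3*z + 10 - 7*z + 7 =20 - 10*z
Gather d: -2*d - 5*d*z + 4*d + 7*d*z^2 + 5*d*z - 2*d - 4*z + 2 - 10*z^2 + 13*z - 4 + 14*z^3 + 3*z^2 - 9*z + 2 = 7*d*z^2 + 14*z^3 - 7*z^2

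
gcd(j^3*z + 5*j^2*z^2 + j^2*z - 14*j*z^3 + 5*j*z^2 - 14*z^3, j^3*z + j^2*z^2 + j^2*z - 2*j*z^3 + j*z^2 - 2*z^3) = j*z + z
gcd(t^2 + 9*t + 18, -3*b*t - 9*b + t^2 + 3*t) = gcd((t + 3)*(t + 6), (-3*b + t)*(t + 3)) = t + 3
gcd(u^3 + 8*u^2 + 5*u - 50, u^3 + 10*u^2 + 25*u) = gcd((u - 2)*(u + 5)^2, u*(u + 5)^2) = u^2 + 10*u + 25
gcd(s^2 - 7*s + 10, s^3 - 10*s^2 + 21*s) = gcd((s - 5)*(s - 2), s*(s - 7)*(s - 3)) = 1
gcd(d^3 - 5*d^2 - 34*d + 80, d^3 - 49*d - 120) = d^2 - 3*d - 40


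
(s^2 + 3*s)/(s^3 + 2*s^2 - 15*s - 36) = s/(s^2 - s - 12)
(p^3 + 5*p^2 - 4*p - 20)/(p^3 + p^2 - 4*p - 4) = (p + 5)/(p + 1)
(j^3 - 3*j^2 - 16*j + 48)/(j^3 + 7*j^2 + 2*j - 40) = (j^2 - 7*j + 12)/(j^2 + 3*j - 10)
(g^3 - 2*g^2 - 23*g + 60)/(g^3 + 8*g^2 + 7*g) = (g^3 - 2*g^2 - 23*g + 60)/(g*(g^2 + 8*g + 7))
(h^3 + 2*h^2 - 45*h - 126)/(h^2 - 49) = (h^2 + 9*h + 18)/(h + 7)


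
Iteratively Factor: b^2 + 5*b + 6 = (b + 3)*(b + 2)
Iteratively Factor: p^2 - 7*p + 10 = (p - 2)*(p - 5)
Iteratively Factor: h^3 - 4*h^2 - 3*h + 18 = (h - 3)*(h^2 - h - 6) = (h - 3)^2*(h + 2)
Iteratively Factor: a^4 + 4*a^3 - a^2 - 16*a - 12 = (a - 2)*(a^3 + 6*a^2 + 11*a + 6) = (a - 2)*(a + 3)*(a^2 + 3*a + 2) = (a - 2)*(a + 1)*(a + 3)*(a + 2)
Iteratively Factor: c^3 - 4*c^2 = (c)*(c^2 - 4*c) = c*(c - 4)*(c)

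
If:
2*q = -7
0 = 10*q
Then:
No Solution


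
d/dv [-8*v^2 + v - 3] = 1 - 16*v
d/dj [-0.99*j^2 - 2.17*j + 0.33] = -1.98*j - 2.17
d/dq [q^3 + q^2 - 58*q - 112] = 3*q^2 + 2*q - 58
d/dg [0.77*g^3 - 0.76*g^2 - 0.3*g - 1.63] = 2.31*g^2 - 1.52*g - 0.3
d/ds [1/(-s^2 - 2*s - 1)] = 2*(s + 1)/(s^2 + 2*s + 1)^2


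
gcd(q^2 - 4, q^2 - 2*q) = q - 2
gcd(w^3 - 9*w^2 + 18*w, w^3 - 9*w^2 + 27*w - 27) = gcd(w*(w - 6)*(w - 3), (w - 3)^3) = w - 3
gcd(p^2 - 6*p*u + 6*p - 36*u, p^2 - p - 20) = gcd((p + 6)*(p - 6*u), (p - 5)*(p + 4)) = 1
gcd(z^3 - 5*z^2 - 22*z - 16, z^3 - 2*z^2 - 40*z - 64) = z^2 - 6*z - 16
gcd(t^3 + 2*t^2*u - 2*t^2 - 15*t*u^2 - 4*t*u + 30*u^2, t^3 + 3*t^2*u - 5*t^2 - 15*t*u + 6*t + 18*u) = t - 2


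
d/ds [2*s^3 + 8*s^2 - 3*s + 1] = 6*s^2 + 16*s - 3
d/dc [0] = 0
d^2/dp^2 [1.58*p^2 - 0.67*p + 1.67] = 3.16000000000000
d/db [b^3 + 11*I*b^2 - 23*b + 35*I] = 3*b^2 + 22*I*b - 23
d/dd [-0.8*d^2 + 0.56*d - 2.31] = 0.56 - 1.6*d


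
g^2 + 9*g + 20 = (g + 4)*(g + 5)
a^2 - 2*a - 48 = (a - 8)*(a + 6)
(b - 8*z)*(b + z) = b^2 - 7*b*z - 8*z^2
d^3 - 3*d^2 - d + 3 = (d - 3)*(d - 1)*(d + 1)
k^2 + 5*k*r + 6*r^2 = (k + 2*r)*(k + 3*r)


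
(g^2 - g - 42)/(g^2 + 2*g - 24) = (g - 7)/(g - 4)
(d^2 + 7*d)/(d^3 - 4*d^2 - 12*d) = (d + 7)/(d^2 - 4*d - 12)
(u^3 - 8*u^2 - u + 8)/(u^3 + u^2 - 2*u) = (u^2 - 7*u - 8)/(u*(u + 2))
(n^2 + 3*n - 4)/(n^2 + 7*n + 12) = (n - 1)/(n + 3)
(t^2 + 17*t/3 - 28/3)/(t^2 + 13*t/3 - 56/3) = (3*t - 4)/(3*t - 8)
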